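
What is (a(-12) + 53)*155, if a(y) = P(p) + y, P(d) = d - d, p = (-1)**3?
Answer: 6355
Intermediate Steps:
p = -1
P(d) = 0
a(y) = y (a(y) = 0 + y = y)
(a(-12) + 53)*155 = (-12 + 53)*155 = 41*155 = 6355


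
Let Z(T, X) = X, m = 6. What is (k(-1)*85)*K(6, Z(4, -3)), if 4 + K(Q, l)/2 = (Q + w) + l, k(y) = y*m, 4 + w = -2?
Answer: 7140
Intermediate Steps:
w = -6 (w = -4 - 2 = -6)
k(y) = 6*y (k(y) = y*6 = 6*y)
K(Q, l) = -20 + 2*Q + 2*l (K(Q, l) = -8 + 2*((Q - 6) + l) = -8 + 2*((-6 + Q) + l) = -8 + 2*(-6 + Q + l) = -8 + (-12 + 2*Q + 2*l) = -20 + 2*Q + 2*l)
(k(-1)*85)*K(6, Z(4, -3)) = ((6*(-1))*85)*(-20 + 2*6 + 2*(-3)) = (-6*85)*(-20 + 12 - 6) = -510*(-14) = 7140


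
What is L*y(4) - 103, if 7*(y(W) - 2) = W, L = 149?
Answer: 1961/7 ≈ 280.14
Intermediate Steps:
y(W) = 2 + W/7
L*y(4) - 103 = 149*(2 + (⅐)*4) - 103 = 149*(2 + 4/7) - 103 = 149*(18/7) - 103 = 2682/7 - 103 = 1961/7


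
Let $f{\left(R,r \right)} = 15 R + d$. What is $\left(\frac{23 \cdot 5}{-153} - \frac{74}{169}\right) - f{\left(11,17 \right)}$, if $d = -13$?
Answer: $- \frac{3961021}{25857} \approx -153.19$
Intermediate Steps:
$f{\left(R,r \right)} = -13 + 15 R$ ($f{\left(R,r \right)} = 15 R - 13 = -13 + 15 R$)
$\left(\frac{23 \cdot 5}{-153} - \frac{74}{169}\right) - f{\left(11,17 \right)} = \left(\frac{23 \cdot 5}{-153} - \frac{74}{169}\right) - \left(-13 + 15 \cdot 11\right) = \left(115 \left(- \frac{1}{153}\right) - \frac{74}{169}\right) - \left(-13 + 165\right) = \left(- \frac{115}{153} - \frac{74}{169}\right) - 152 = - \frac{30757}{25857} - 152 = - \frac{3961021}{25857}$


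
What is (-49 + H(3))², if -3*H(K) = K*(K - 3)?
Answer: 2401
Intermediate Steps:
H(K) = -K*(-3 + K)/3 (H(K) = -K*(K - 3)/3 = -K*(-3 + K)/3)
(-49 + H(3))² = (-49 + (⅓)*3*(3 - 1*3))² = (-49 + (⅓)*3*(3 - 3))² = (-49 + (⅓)*3*0)² = (-49 + 0)² = (-49)² = 2401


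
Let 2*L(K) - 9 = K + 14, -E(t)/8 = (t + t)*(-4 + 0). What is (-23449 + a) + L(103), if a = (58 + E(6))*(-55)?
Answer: -47696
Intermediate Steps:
E(t) = 64*t (E(t) = -8*(t + t)*(-4 + 0) = -8*2*t*(-4) = -(-64)*t = 64*t)
L(K) = 23/2 + K/2 (L(K) = 9/2 + (K + 14)/2 = 9/2 + (14 + K)/2 = 9/2 + (7 + K/2) = 23/2 + K/2)
a = -24310 (a = (58 + 64*6)*(-55) = (58 + 384)*(-55) = 442*(-55) = -24310)
(-23449 + a) + L(103) = (-23449 - 24310) + (23/2 + (½)*103) = -47759 + (23/2 + 103/2) = -47759 + 63 = -47696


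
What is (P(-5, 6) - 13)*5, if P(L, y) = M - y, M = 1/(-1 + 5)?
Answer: -375/4 ≈ -93.750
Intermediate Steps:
M = 1/4 ≈ 0.25000
P(L, y) = 1/4 - y
(P(-5, 6) - 13)*5 = ((1/4 - 1*6) - 13)*5 = ((1/4 - 6) - 13)*5 = (-23/4 - 13)*5 = -75/4*5 = -375/4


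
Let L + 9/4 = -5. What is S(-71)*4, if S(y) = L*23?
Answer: -667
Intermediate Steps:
L = -29/4 (L = -9/4 - 5 = -29/4 ≈ -7.2500)
S(y) = -667/4 (S(y) = -29/4*23 = -667/4)
S(-71)*4 = -667/4*4 = -667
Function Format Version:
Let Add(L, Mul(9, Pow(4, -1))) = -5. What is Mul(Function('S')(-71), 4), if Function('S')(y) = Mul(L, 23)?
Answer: -667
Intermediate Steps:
L = Rational(-29, 4) (L = Add(Rational(-9, 4), -5) = Rational(-29, 4) ≈ -7.2500)
Function('S')(y) = Rational(-667, 4) (Function('S')(y) = Mul(Rational(-29, 4), 23) = Rational(-667, 4))
Mul(Function('S')(-71), 4) = Mul(Rational(-667, 4), 4) = -667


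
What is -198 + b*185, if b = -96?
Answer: -17958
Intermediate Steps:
-198 + b*185 = -198 - 96*185 = -198 - 17760 = -17958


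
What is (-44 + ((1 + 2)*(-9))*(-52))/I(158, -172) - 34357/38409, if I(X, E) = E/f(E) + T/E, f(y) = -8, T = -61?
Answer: 140563259/2291737 ≈ 61.335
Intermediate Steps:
I(X, E) = -61/E - E/8 (I(X, E) = E/(-8) - 61/E = E*(-⅛) - 61/E = -E/8 - 61/E = -61/E - E/8)
(-44 + ((1 + 2)*(-9))*(-52))/I(158, -172) - 34357/38409 = (-44 + ((1 + 2)*(-9))*(-52))/(-61/(-172) - ⅛*(-172)) - 34357/38409 = (-44 + (3*(-9))*(-52))/(-61*(-1/172) + 43/2) - 34357*1/38409 = (-44 - 27*(-52))/(61/172 + 43/2) - 34357/38409 = (-44 + 1404)/(3759/172) - 34357/38409 = 1360*(172/3759) - 34357/38409 = 233920/3759 - 34357/38409 = 140563259/2291737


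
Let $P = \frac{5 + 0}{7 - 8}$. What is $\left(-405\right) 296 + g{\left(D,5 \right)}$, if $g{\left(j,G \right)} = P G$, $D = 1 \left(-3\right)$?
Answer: $-119905$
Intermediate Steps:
$P = -5$ ($P = \frac{5}{-1} = 5 \left(-1\right) = -5$)
$D = -3$
$g{\left(j,G \right)} = - 5 G$
$\left(-405\right) 296 + g{\left(D,5 \right)} = \left(-405\right) 296 - 25 = -119880 - 25 = -119905$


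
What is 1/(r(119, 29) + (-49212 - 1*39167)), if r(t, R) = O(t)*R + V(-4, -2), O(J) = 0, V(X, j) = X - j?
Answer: -1/88381 ≈ -1.1315e-5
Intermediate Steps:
r(t, R) = -2 (r(t, R) = 0*R + (-4 - 1*(-2)) = 0 + (-4 + 2) = 0 - 2 = -2)
1/(r(119, 29) + (-49212 - 1*39167)) = 1/(-2 + (-49212 - 1*39167)) = 1/(-2 + (-49212 - 39167)) = 1/(-2 - 88379) = 1/(-88381) = -1/88381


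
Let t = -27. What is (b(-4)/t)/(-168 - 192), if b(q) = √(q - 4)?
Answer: I*√2/4860 ≈ 0.00029099*I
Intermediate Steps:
b(q) = √(-4 + q)
(b(-4)/t)/(-168 - 192) = (√(-4 - 4)/(-27))/(-168 - 192) = (√(-8)*(-1/27))/(-360) = -2*I*√2*(-1)/(360*27) = -(-1)*I*√2/4860 = I*√2/4860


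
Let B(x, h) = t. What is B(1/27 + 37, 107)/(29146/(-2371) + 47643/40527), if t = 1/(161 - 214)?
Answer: 32029839/18872211539 ≈ 0.0016972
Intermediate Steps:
t = -1/53 (t = 1/(-53) = -1/53 ≈ -0.018868)
B(x, h) = -1/53
B(1/27 + 37, 107)/(29146/(-2371) + 47643/40527) = -1/(53*(29146/(-2371) + 47643/40527)) = -1/(53*(29146*(-1/2371) + 47643*(1/40527))) = -1/(53*(-29146/2371 + 15881/13509)) = -1/(53*(-356079463/32029839)) = -1/53*(-32029839/356079463) = 32029839/18872211539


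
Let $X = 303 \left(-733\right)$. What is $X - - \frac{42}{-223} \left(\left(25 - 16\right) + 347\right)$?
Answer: $- \frac{49543029}{223} \approx -2.2217 \cdot 10^{5}$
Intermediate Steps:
$X = -222099$
$X - - \frac{42}{-223} \left(\left(25 - 16\right) + 347\right) = -222099 - - \frac{42}{-223} \left(\left(25 - 16\right) + 347\right) = -222099 - \left(-42\right) \left(- \frac{1}{223}\right) \left(9 + 347\right) = -222099 - \frac{42}{223} \cdot 356 = -222099 - \frac{14952}{223} = - \frac{49543029}{223}$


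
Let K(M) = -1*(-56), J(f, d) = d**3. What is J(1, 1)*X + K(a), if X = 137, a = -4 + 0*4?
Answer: 193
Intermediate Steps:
a = -4 (a = -4 + 0 = -4)
K(M) = 56
J(1, 1)*X + K(a) = 1**3*137 + 56 = 1*137 + 56 = 137 + 56 = 193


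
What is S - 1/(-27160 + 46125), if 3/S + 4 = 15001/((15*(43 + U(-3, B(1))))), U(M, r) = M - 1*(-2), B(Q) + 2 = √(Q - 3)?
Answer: 5118767/33814595 ≈ 0.15138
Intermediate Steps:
B(Q) = -2 + √(-3 + Q) (B(Q) = -2 + √(Q - 3) = -2 + √(-3 + Q))
U(M, r) = 2 + M (U(M, r) = M + 2 = 2 + M)
S = 270/1783 (S = 3/(-4 + 15001/((15*(43 + (2 - 3))))) = 3/(-4 + 15001/((15*(43 - 1)))) = 3/(-4 + 15001/((15*42))) = 3/(-4 + 15001/630) = 3/(-4 + 15001*(1/630)) = 3/(-4 + 2143/90) = 3/(1783/90) = 3*(90/1783) = 270/1783 ≈ 0.15143)
S - 1/(-27160 + 46125) = 270/1783 - 1/(-27160 + 46125) = 270/1783 - 1/18965 = 5118767/33814595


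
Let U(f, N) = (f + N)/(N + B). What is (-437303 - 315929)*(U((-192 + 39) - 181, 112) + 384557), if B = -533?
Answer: -121947295909808/421 ≈ -2.8966e+11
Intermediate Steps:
U(f, N) = (N + f)/(-533 + N) (U(f, N) = (f + N)/(N - 533) = (N + f)/(-533 + N))
(-437303 - 315929)*(U((-192 + 39) - 181, 112) + 384557) = (-437303 - 315929)*((112 + ((-192 + 39) - 181))/(-533 + 112) + 384557) = -753232*((112 + (-153 - 181))/(-421) + 384557) = -753232*(-(112 - 334)/421 + 384557) = -753232*(-1/421*(-222) + 384557) = -753232*(222/421 + 384557) = -753232*161898719/421 = -121947295909808/421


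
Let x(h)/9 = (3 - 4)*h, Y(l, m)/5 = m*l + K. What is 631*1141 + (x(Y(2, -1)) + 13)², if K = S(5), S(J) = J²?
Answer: 1764455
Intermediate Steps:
K = 25 (K = 5² = 25)
Y(l, m) = 125 + 5*l*m (Y(l, m) = 5*(m*l + 25) = 5*(l*m + 25) = 5*(25 + l*m) = 125 + 5*l*m)
x(h) = -9*h (x(h) = 9*((3 - 4)*h) = 9*(-h) = -9*h)
631*1141 + (x(Y(2, -1)) + 13)² = 631*1141 + (-9*(125 + 5*2*(-1)) + 13)² = 719971 + (-9*(125 - 10) + 13)² = 719971 + (-9*115 + 13)² = 719971 + (-1035 + 13)² = 719971 + (-1022)² = 719971 + 1044484 = 1764455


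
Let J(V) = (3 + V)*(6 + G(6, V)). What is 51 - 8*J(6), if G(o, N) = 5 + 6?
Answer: -1173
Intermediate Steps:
G(o, N) = 11
J(V) = 51 + 17*V (J(V) = (3 + V)*(6 + 11) = (3 + V)*17 = 51 + 17*V)
51 - 8*J(6) = 51 - 8*(51 + 17*6) = 51 - 8*(51 + 102) = 51 - 8*153 = 51 - 1224 = -1173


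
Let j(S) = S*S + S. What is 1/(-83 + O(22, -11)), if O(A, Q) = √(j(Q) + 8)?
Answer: -83/6771 - √118/6771 ≈ -0.013862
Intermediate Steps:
j(S) = S + S² (j(S) = S² + S = S + S²)
O(A, Q) = √(8 + Q*(1 + Q)) (O(A, Q) = √(Q*(1 + Q) + 8) = √(8 + Q*(1 + Q)))
1/(-83 + O(22, -11)) = 1/(-83 + √(8 - 11*(1 - 11))) = 1/(-83 + √(8 - 11*(-10))) = 1/(-83 + √(8 + 110)) = 1/(-83 + √118)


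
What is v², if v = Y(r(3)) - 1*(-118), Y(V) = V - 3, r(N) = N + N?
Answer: 14641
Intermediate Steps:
r(N) = 2*N
Y(V) = -3 + V
v = 121 (v = (-3 + 2*3) - 1*(-118) = (-3 + 6) + 118 = 3 + 118 = 121)
v² = 121² = 14641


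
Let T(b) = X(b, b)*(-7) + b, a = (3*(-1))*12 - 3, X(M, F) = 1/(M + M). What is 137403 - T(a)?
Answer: 10720469/78 ≈ 1.3744e+5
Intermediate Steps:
X(M, F) = 1/(2*M)
a = -39 (a = -3*12 - 3 = -36 - 3 = -39)
T(b) = b - 7/(2*b) (T(b) = (1/(2*b))*(-7) + b = -7/(2*b) + b = b - 7/(2*b))
137403 - T(a) = 137403 - (-39 - 7/2/(-39)) = 137403 - (-39 - 7/2*(-1/39)) = 137403 - (-39 + 7/78) = 137403 - 1*(-3035/78) = 137403 + 3035/78 = 10720469/78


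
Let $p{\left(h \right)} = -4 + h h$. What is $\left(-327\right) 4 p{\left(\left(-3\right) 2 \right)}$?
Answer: $-41856$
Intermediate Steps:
$p{\left(h \right)} = -4 + h^{2}$
$\left(-327\right) 4 p{\left(\left(-3\right) 2 \right)} = \left(-327\right) 4 \left(-4 + \left(\left(-3\right) 2\right)^{2}\right) = - 1308 \left(-4 + \left(-6\right)^{2}\right) = - 1308 \left(-4 + 36\right) = \left(-1308\right) 32 = -41856$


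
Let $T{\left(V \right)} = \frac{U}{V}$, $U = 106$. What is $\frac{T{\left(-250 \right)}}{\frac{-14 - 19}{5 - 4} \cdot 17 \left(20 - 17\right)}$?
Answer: $\frac{53}{210375} \approx 0.00025193$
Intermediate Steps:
$T{\left(V \right)} = \frac{106}{V}$
$\frac{T{\left(-250 \right)}}{\frac{-14 - 19}{5 - 4} \cdot 17 \left(20 - 17\right)} = \frac{106 \frac{1}{-250}}{\frac{-14 - 19}{5 - 4} \cdot 17 \left(20 - 17\right)} = \frac{106 \left(- \frac{1}{250}\right)}{- \frac{33}{1} \cdot 17 \left(20 - 17\right)} = - \frac{53}{125 \left(-33\right) 1 \cdot 17 \cdot 3} = - \frac{53}{125 \left(-33\right) 17 \cdot 3} = - \frac{53}{125 \left(\left(-561\right) 3\right)} = - \frac{53}{125 \left(-1683\right)} = \left(- \frac{53}{125}\right) \left(- \frac{1}{1683}\right) = \frac{53}{210375}$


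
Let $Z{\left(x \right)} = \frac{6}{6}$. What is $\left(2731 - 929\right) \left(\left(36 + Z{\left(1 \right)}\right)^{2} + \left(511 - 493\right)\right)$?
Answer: $2499374$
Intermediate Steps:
$Z{\left(x \right)} = 1$ ($Z{\left(x \right)} = 6 \cdot \frac{1}{6} = 1$)
$\left(2731 - 929\right) \left(\left(36 + Z{\left(1 \right)}\right)^{2} + \left(511 - 493\right)\right) = \left(2731 - 929\right) \left(\left(36 + 1\right)^{2} + \left(511 - 493\right)\right) = 1802 \left(37^{2} + \left(511 - 493\right)\right) = 1802 \left(1369 + 18\right) = 1802 \cdot 1387 = 2499374$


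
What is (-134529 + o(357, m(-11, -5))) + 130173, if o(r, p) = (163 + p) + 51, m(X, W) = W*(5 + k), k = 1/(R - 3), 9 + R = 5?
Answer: -29164/7 ≈ -4166.3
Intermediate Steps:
R = -4 (R = -9 + 5 = -4)
k = -⅐ (k = 1/(-4 - 3) = 1/(-7) = -⅐ ≈ -0.14286)
m(X, W) = 34*W/7 (m(X, W) = W*(5 - ⅐) = W*(34/7) = 34*W/7)
o(r, p) = 214 + p
(-134529 + o(357, m(-11, -5))) + 130173 = (-134529 + (214 + (34/7)*(-5))) + 130173 = (-134529 + (214 - 170/7)) + 130173 = (-134529 + 1328/7) + 130173 = -940375/7 + 130173 = -29164/7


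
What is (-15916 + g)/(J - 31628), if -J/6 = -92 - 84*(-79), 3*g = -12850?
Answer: 30299/106338 ≈ 0.28493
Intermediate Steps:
g = -12850/3 (g = (1/3)*(-12850) = -12850/3 ≈ -4283.3)
J = -39264 (J = -6*(-92 - 84*(-79)) = -6*(-92 + 6636) = -6*6544 = -39264)
(-15916 + g)/(J - 31628) = (-15916 - 12850/3)/(-39264 - 31628) = -60598/3/(-70892) = -60598/3*(-1/70892) = 30299/106338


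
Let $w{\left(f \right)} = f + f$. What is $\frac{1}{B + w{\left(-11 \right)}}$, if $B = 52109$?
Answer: $\frac{1}{52087} \approx 1.9199 \cdot 10^{-5}$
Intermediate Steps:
$w{\left(f \right)} = 2 f$
$\frac{1}{B + w{\left(-11 \right)}} = \frac{1}{52109 + 2 \left(-11\right)} = \frac{1}{52109 - 22} = \frac{1}{52087}$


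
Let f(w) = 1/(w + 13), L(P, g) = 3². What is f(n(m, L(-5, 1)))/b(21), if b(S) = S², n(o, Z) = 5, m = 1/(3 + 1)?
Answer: 1/7938 ≈ 0.00012598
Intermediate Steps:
L(P, g) = 9
m = ¼ (m = 1/4 = ¼ ≈ 0.25000)
f(w) = 1/(13 + w)
f(n(m, L(-5, 1)))/b(21) = 1/((13 + 5)*(21²)) = 1/(18*441) = (1/18)*(1/441) = 1/7938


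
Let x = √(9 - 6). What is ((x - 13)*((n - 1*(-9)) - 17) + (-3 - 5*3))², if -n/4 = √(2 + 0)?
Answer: 4*(9 - 2*(2 + √2)*(13 - √3))² ≈ 18465.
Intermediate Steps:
x = √3 ≈ 1.7320
n = -4*√2 (n = -4*√(2 + 0) = -4*√2 ≈ -5.6569)
((x - 13)*((n - 1*(-9)) - 17) + (-3 - 5*3))² = ((√3 - 13)*((-4*√2 - 1*(-9)) - 17) + (-3 - 5*3))² = ((-13 + √3)*((-4*√2 + 9) - 17) + (-3 - 15))² = ((-13 + √3)*((9 - 4*√2) - 17) - 18)² = ((-13 + √3)*(-8 - 4*√2) - 18)² = (-18 + (-13 + √3)*(-8 - 4*√2))²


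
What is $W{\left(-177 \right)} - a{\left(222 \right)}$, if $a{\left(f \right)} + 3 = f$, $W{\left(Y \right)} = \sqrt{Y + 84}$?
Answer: $-219 + i \sqrt{93} \approx -219.0 + 9.6436 i$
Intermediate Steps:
$W{\left(Y \right)} = \sqrt{84 + Y}$
$a{\left(f \right)} = -3 + f$
$W{\left(-177 \right)} - a{\left(222 \right)} = \sqrt{84 - 177} - \left(-3 + 222\right) = \sqrt{-93} - 219 = i \sqrt{93} - 219 = -219 + i \sqrt{93}$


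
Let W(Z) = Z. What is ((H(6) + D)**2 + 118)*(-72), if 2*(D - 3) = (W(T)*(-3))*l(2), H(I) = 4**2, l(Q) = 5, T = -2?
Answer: -91728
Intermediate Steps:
H(I) = 16
D = 18 (D = 3 + (-2*(-3)*5)/2 = 3 + (6*5)/2 = 3 + (1/2)*30 = 3 + 15 = 18)
((H(6) + D)**2 + 118)*(-72) = ((16 + 18)**2 + 118)*(-72) = (34**2 + 118)*(-72) = (1156 + 118)*(-72) = 1274*(-72) = -91728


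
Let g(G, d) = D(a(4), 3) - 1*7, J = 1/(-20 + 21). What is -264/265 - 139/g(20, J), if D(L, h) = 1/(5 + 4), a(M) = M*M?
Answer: 315147/16430 ≈ 19.181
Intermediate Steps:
a(M) = M²
D(L, h) = ⅑ (D(L, h) = 1/9 = ⅑)
J = 1 (J = 1/1 = 1)
g(G, d) = -62/9 (g(G, d) = ⅑ - 1*7 = ⅑ - 7 = -62/9)
-264/265 - 139/g(20, J) = -264/265 - 139/(-62/9) = -264*1/265 - 139*(-9/62) = -264/265 + 1251/62 = 315147/16430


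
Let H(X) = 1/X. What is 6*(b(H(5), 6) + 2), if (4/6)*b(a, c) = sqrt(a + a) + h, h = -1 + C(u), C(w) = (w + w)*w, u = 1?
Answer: 21 + 9*sqrt(10)/5 ≈ 26.692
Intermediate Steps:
C(w) = 2*w**2 (C(w) = (2*w)*w = 2*w**2)
h = 1 (h = -1 + 2*1**2 = -1 + 2*1 = -1 + 2 = 1)
b(a, c) = 3/2 + 3*sqrt(2)*sqrt(a)/2 (b(a, c) = 3*(sqrt(a + a) + 1)/2 = 3*(sqrt(2*a) + 1)/2 = 3*(sqrt(2)*sqrt(a) + 1)/2 = 3*(1 + sqrt(2)*sqrt(a))/2 = 3/2 + 3*sqrt(2)*sqrt(a)/2)
6*(b(H(5), 6) + 2) = 6*((3/2 + 3*sqrt(2)*sqrt(1/5)/2) + 2) = 6*((3/2 + 3*sqrt(2)*(sqrt(5)/5)/2) + 2) = 6*((3/2 + 3*sqrt(10)/10) + 2) = 6*(7/2 + 3*sqrt(10)/10) = 21 + 9*sqrt(10)/5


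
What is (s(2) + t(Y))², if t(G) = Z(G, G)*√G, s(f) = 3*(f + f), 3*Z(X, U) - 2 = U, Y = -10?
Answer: 656/9 - 64*I*√10 ≈ 72.889 - 202.39*I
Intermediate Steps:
Z(X, U) = ⅔ + U/3
s(f) = 6*f (s(f) = 3*(2*f) = 6*f)
t(G) = √G*(⅔ + G/3) (t(G) = (⅔ + G/3)*√G = √G*(⅔ + G/3))
(s(2) + t(Y))² = (6*2 + √(-10)*(2 - 10)/3)² = (12 + (⅓)*(I*√10)*(-8))² = (12 - 8*I*√10/3)²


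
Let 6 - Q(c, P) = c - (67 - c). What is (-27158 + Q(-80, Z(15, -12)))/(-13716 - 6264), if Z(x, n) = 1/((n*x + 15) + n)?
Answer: 1795/1332 ≈ 1.3476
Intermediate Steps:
Z(x, n) = 1/(15 + n + n*x) (Z(x, n) = 1/((15 + n*x) + n) = 1/(15 + n + n*x))
Q(c, P) = 73 - 2*c (Q(c, P) = 6 - (c - (67 - c)) = 6 - (c + (-67 + c)) = 6 - (-67 + 2*c) = 6 + (67 - 2*c) = 73 - 2*c)
(-27158 + Q(-80, Z(15, -12)))/(-13716 - 6264) = (-27158 + (73 - 2*(-80)))/(-13716 - 6264) = (-27158 + (73 + 160))/(-19980) = (-27158 + 233)*(-1/19980) = -26925*(-1/19980) = 1795/1332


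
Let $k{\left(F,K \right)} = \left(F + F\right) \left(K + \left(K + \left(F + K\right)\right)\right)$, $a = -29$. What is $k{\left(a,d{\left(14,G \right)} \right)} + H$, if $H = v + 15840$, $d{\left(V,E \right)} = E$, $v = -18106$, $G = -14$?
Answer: $1852$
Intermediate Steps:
$H = -2266$ ($H = -18106 + 15840 = -2266$)
$k{\left(F,K \right)} = 2 F \left(F + 3 K\right)$ ($k{\left(F,K \right)} = 2 F \left(K + \left(F + 2 K\right)\right) = 2 F \left(F + 3 K\right)$)
$k{\left(a,d{\left(14,G \right)} \right)} + H = 2 \left(-29\right) \left(-29 + 3 \left(-14\right)\right) - 2266 = 2 \left(-29\right) \left(-29 - 42\right) - 2266 = 2 \left(-29\right) \left(-71\right) - 2266 = 4118 - 2266 = 1852$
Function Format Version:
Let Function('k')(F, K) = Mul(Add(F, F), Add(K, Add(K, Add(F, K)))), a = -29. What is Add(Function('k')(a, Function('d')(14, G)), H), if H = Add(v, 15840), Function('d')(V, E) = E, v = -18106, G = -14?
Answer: 1852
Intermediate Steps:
H = -2266 (H = Add(-18106, 15840) = -2266)
Function('k')(F, K) = Mul(2, F, Add(F, Mul(3, K))) (Function('k')(F, K) = Mul(Mul(2, F), Add(K, Add(F, Mul(2, K)))) = Mul(Mul(2, F), Add(F, Mul(3, K))) = Mul(2, F, Add(F, Mul(3, K))))
Add(Function('k')(a, Function('d')(14, G)), H) = Add(Mul(2, -29, Add(-29, Mul(3, -14))), -2266) = Add(Mul(2, -29, Add(-29, -42)), -2266) = Add(Mul(2, -29, -71), -2266) = Add(4118, -2266) = 1852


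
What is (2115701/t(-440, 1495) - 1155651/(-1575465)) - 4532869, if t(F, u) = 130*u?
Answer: -4022965092781223/887511950 ≈ -4.5329e+6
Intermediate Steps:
(2115701/t(-440, 1495) - 1155651/(-1575465)) - 4532869 = (2115701/((130*1495)) - 1155651/(-1575465)) - 4532869 = (2115701/194350 - 1155651*(-1/1575465)) - 4532869 = (2115701*(1/194350) + 385217/525155) - 4532869 = (91987/8450 + 385217/525155) - 4532869 = 10312503327/887511950 - 4532869 = -4022965092781223/887511950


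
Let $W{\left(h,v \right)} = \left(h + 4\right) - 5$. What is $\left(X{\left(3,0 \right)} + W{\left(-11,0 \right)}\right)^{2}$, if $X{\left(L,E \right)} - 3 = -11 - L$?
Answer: $529$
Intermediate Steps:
$W{\left(h,v \right)} = -1 + h$ ($W{\left(h,v \right)} = \left(4 + h\right) - 5 = -1 + h$)
$X{\left(L,E \right)} = -8 - L$ ($X{\left(L,E \right)} = 3 - \left(11 + L\right) = -8 - L$)
$\left(X{\left(3,0 \right)} + W{\left(-11,0 \right)}\right)^{2} = \left(\left(-8 - 3\right) - 12\right)^{2} = \left(-11 - 12\right)^{2} = \left(-23\right)^{2} = 529$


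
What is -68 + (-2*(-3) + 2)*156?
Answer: 1180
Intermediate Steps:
-68 + (-2*(-3) + 2)*156 = -68 + (6 + 2)*156 = -68 + 8*156 = -68 + 1248 = 1180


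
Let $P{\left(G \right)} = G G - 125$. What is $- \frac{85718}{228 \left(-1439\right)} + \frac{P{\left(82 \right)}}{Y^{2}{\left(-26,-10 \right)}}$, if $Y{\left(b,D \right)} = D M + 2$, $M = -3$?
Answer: $\frac{563213585}{83991552} \approx 6.7056$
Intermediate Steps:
$Y{\left(b,D \right)} = 2 - 3 D$ ($Y{\left(b,D \right)} = D \left(-3\right) + 2 = - 3 D + 2 = 2 - 3 D$)
$P{\left(G \right)} = -125 + G^{2}$ ($P{\left(G \right)} = G^{2} - 125 = -125 + G^{2}$)
$- \frac{85718}{228 \left(-1439\right)} + \frac{P{\left(82 \right)}}{Y^{2}{\left(-26,-10 \right)}} = - \frac{85718}{228 \left(-1439\right)} + \frac{-125 + 82^{2}}{\left(2 - -30\right)^{2}} = - \frac{85718}{-328092} + \frac{-125 + 6724}{\left(2 + 30\right)^{2}} = \left(-85718\right) \left(- \frac{1}{328092}\right) + \frac{6599}{32^{2}} = \frac{42859}{164046} + \frac{6599}{1024} = \frac{563213585}{83991552}$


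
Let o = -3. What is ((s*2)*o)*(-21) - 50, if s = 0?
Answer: -50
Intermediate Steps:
((s*2)*o)*(-21) - 50 = ((0*2)*(-3))*(-21) - 50 = (0*(-3))*(-21) - 50 = 0*(-21) - 50 = 0 - 50 = -50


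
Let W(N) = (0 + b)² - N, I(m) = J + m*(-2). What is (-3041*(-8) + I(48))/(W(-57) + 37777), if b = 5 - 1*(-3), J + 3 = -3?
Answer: 12113/18949 ≈ 0.63924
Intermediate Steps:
J = -6 (J = -3 - 3 = -6)
b = 8 (b = 5 + 3 = 8)
I(m) = -6 - 2*m (I(m) = -6 + m*(-2) = -6 - 2*m)
W(N) = 64 - N (W(N) = (0 + 8)² - N = 8² - N = 64 - N)
(-3041*(-8) + I(48))/(W(-57) + 37777) = (-3041*(-8) + (-6 - 2*48))/((64 - 1*(-57)) + 37777) = (24328 + (-6 - 96))/((64 + 57) + 37777) = (24328 - 102)/(121 + 37777) = 24226/37898 = 24226*(1/37898) = 12113/18949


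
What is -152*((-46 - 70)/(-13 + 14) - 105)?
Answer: 33592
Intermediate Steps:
-152*((-46 - 70)/(-13 + 14) - 105) = -152*(-116/1 - 105) = -152*(-116*1 - 105) = -152*(-116 - 105) = -152*(-221) = 33592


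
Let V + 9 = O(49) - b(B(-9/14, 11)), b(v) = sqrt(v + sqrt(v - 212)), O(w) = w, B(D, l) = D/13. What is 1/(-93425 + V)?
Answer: -182/(16996070 + sqrt(182)*sqrt(-9 + I*sqrt(7023926))) ≈ -1.0708e-5 + 3.0992e-10*I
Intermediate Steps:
B(D, l) = D/13 (B(D, l) = D*(1/13) = D/13)
b(v) = sqrt(v + sqrt(-212 + v))
V = 40 - sqrt(-9/182 + I*sqrt(7023926)/182) (V = -9 + (49 - sqrt((-9/14)/13 + sqrt(-212 + (-9/14)/13))) = -9 + (49 - sqrt((-9*1/14)/13 + sqrt(-212 + (-9*1/14)/13))) = -9 + (49 - sqrt((1/13)*(-9/14) + sqrt(-212 + (1/13)*(-9/14)))) = -9 + (49 - sqrt(-9/182 + sqrt(-212 - 9/182))) = -9 + (49 - sqrt(-9/182 + sqrt(-38593/182))) = -9 + (49 - sqrt(-9/182 + I*sqrt(7023926)/182)) = 40 - sqrt(-9/182 + I*sqrt(7023926)/182) ≈ 37.306 - 2.7029*I)
1/(-93425 + V) = 1/(-93425 + (40 - sqrt(-1638 + 182*I*sqrt(7023926))/182)) = 1/(-93385 - sqrt(-1638 + 182*I*sqrt(7023926))/182)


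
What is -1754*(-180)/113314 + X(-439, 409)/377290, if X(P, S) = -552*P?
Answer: 36644288448/10688059765 ≈ 3.4285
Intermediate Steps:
-1754*(-180)/113314 + X(-439, 409)/377290 = -1754*(-180)/113314 - 552*(-439)/377290 = 315720*(1/113314) + 242328*(1/377290) = 157860/56657 + 121164/188645 = 36644288448/10688059765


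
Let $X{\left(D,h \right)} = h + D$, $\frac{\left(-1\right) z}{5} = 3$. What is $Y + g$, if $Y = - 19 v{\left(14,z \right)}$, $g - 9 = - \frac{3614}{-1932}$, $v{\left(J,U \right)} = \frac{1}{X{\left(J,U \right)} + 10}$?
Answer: $\frac{25385}{2898} \approx 8.7595$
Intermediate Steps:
$z = -15$ ($z = \left(-5\right) 3 = -15$)
$X{\left(D,h \right)} = D + h$
$v{\left(J,U \right)} = \frac{1}{10 + J + U}$ ($v{\left(J,U \right)} = \frac{1}{\left(J + U\right) + 10} = \frac{1}{10 + J + U}$)
$g = \frac{10501}{966}$ ($g = 9 - \frac{3614}{-1932} = 9 - - \frac{1807}{966} = 9 + \frac{1807}{966} = \frac{10501}{966} \approx 10.871$)
$Y = - \frac{19}{9}$ ($Y = - \frac{19}{10 + 14 - 15} = - \frac{19}{9} \approx -2.1111$)
$Y + g = - \frac{19}{9} + \frac{10501}{966} = \frac{25385}{2898}$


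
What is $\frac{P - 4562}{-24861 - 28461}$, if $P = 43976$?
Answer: $- \frac{6569}{8887} \approx -0.73917$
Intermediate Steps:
$\frac{P - 4562}{-24861 - 28461} = \frac{43976 - 4562}{-24861 - 28461} = \frac{39414}{-53322} = 39414 \left(- \frac{1}{53322}\right) = - \frac{6569}{8887}$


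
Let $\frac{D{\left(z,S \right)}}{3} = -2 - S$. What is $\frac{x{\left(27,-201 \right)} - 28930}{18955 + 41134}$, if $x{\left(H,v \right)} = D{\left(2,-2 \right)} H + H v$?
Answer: $- \frac{34357}{60089} \approx -0.57177$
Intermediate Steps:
$D{\left(z,S \right)} = -6 - 3 S$ ($D{\left(z,S \right)} = 3 \left(-2 - S\right) = -6 - 3 S$)
$x{\left(H,v \right)} = H v$ ($x{\left(H,v \right)} = \left(-6 - -6\right) H + H v = \left(-6 + 6\right) H + H v = 0 H + H v = 0 + H v = H v$)
$\frac{x{\left(27,-201 \right)} - 28930}{18955 + 41134} = \frac{27 \left(-201\right) - 28930}{18955 + 41134} = \frac{-5427 - 28930}{60089} = \left(-34357\right) \frac{1}{60089} = - \frac{34357}{60089}$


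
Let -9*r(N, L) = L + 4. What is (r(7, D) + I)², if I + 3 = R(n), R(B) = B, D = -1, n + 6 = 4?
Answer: 256/9 ≈ 28.444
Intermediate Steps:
n = -2 (n = -6 + 4 = -2)
I = -5 (I = -3 - 2 = -5)
r(N, L) = -4/9 - L/9 (r(N, L) = -(L + 4)/9 = -(4 + L)/9 = -4/9 - L/9)
(r(7, D) + I)² = ((-4/9 - ⅑*(-1)) - 5)² = ((-4/9 + ⅑) - 5)² = (-⅓ - 5)² = (-16/3)² = 256/9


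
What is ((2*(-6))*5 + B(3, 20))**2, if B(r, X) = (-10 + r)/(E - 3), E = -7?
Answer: 351649/100 ≈ 3516.5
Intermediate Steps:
B(r, X) = 1 - r/10 (B(r, X) = (-10 + r)/(-7 - 3) = (-10 + r)/(-10) = (-10 + r)*(-1/10) = 1 - r/10)
((2*(-6))*5 + B(3, 20))**2 = ((2*(-6))*5 + (1 - 1/10*3))**2 = (-12*5 + (1 - 3/10))**2 = (-60 + 7/10)**2 = (-593/10)**2 = 351649/100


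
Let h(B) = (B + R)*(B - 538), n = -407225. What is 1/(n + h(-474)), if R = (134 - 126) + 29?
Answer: 1/35019 ≈ 2.8556e-5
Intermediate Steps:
R = 37 (R = 8 + 29 = 37)
h(B) = (-538 + B)*(37 + B) (h(B) = (B + 37)*(B - 538) = (37 + B)*(-538 + B) = (-538 + B)*(37 + B))
1/(n + h(-474)) = 1/(-407225 + (-19906 + (-474)² - 501*(-474))) = 1/(-407225 + (-19906 + 224676 + 237474)) = 1/(-407225 + 442244) = 1/35019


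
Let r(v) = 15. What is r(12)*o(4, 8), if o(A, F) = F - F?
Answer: 0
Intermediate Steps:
o(A, F) = 0
r(12)*o(4, 8) = 15*0 = 0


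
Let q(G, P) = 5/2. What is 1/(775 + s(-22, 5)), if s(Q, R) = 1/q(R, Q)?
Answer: 5/3877 ≈ 0.0012897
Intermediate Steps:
q(G, P) = 5/2 (q(G, P) = 5*(½) = 5/2)
s(Q, R) = ⅖ (s(Q, R) = 1/(5/2) = ⅖)
1/(775 + s(-22, 5)) = 1/(775 + ⅖) = 1/(3877/5) = 5/3877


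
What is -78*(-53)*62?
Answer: 256308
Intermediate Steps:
-78*(-53)*62 = 4134*62 = 256308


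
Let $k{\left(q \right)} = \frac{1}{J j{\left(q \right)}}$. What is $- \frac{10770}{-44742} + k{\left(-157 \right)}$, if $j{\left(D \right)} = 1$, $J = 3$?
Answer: $\frac{12842}{22371} \approx 0.57405$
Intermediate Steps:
$k{\left(q \right)} = \frac{1}{3}$ ($k{\left(q \right)} = \frac{1}{3 \cdot 1} = \frac{1}{3}$)
$- \frac{10770}{-44742} + k{\left(-157 \right)} = - \frac{10770}{-44742} + \frac{1}{3} = \left(-10770\right) \left(- \frac{1}{44742}\right) + \frac{1}{3} = \frac{1795}{7457} + \frac{1}{3} = \frac{12842}{22371}$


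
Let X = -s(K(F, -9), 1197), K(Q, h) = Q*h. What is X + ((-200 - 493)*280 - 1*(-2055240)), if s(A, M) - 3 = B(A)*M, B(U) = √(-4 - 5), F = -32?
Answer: 1861197 - 3591*I ≈ 1.8612e+6 - 3591.0*I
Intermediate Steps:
B(U) = 3*I (B(U) = √(-9) = 3*I)
s(A, M) = 3 + 3*I*M (s(A, M) = 3 + (3*I)*M = 3 + 3*I*M)
X = -3 - 3591*I (X = -(3 + 3*I*1197) = -(3 + 3591*I) = -3 - 3591*I ≈ -3.0 - 3591.0*I)
X + ((-200 - 493)*280 - 1*(-2055240)) = (-3 - 3591*I) + ((-200 - 493)*280 - 1*(-2055240)) = (-3 - 3591*I) + (-693*280 + 2055240) = (-3 - 3591*I) + (-194040 + 2055240) = (-3 - 3591*I) + 1861200 = 1861197 - 3591*I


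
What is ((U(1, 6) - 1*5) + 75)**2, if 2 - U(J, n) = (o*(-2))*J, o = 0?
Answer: 5184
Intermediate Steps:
U(J, n) = 2 (U(J, n) = 2 - 0*(-2)*J = 2 - 0*J = 2 - 1*0 = 2 + 0 = 2)
((U(1, 6) - 1*5) + 75)**2 = ((2 - 1*5) + 75)**2 = ((2 - 5) + 75)**2 = (-3 + 75)**2 = 72**2 = 5184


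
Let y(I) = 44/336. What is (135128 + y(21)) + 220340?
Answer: 29859323/84 ≈ 3.5547e+5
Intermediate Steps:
y(I) = 11/84 (y(I) = 44*(1/336) = 11/84)
(135128 + y(21)) + 220340 = (135128 + 11/84) + 220340 = 11350763/84 + 220340 = 29859323/84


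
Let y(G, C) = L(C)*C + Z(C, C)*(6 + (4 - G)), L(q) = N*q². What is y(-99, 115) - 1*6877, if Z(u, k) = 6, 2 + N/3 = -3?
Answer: -22819348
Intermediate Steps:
N = -15 (N = -6 + 3*(-3) = -6 - 9 = -15)
L(q) = -15*q²
y(G, C) = 60 - 15*C³ - 6*G (y(G, C) = (-15*C²)*C + 6*(6 + (4 - G)) = -15*C³ + 6*(10 - G) = -15*C³ + (60 - 6*G) = 60 - 15*C³ - 6*G)
y(-99, 115) - 1*6877 = (60 - 15*115³ - 6*(-99)) - 1*6877 = (60 - 15*1520875 + 594) - 6877 = (60 - 22813125 + 594) - 6877 = -22812471 - 6877 = -22819348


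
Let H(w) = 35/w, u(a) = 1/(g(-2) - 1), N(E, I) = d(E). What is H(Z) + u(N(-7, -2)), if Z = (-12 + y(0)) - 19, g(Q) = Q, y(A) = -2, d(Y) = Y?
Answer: -46/33 ≈ -1.3939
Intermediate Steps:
N(E, I) = E
u(a) = -⅓ (u(a) = 1/(-2 - 1) = 1/(-3) = -⅓)
Z = -33 (Z = (-12 - 2) - 19 = -14 - 19 = -33)
H(Z) + u(N(-7, -2)) = 35/(-33) - ⅓ = 35*(-1/33) - ⅓ = -35/33 - ⅓ = -46/33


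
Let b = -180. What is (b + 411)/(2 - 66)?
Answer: -231/64 ≈ -3.6094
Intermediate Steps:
(b + 411)/(2 - 66) = (-180 + 411)/(2 - 66) = 231/(-64) = 231*(-1/64) = -231/64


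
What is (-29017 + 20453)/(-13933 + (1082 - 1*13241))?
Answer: 2141/6523 ≈ 0.32822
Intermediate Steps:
(-29017 + 20453)/(-13933 + (1082 - 1*13241)) = -8564/(-13933 + (1082 - 13241)) = -8564/(-13933 - 12159) = -8564/(-26092) = -8564*(-1/26092) = 2141/6523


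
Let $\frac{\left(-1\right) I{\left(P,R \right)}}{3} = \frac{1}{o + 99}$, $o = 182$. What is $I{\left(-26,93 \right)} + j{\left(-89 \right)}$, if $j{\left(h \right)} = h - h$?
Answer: $- \frac{3}{281} \approx -0.010676$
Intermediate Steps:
$I{\left(P,R \right)} = - \frac{3}{281}$ ($I{\left(P,R \right)} = - \frac{3}{182 + 99} = - \frac{3}{281}$)
$j{\left(h \right)} = 0$
$I{\left(-26,93 \right)} + j{\left(-89 \right)} = - \frac{3}{281} + 0 = - \frac{3}{281}$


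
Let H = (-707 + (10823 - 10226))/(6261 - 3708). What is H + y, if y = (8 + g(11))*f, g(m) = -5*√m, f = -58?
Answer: -1184702/2553 + 290*√11 ≈ 497.78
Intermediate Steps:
H = -110/2553 (H = (-707 + 597)/2553 = -110*1/2553 = -110/2553 ≈ -0.043087)
y = -464 + 290*√11 (y = (8 - 5*√11)*(-58) = -464 + 290*√11 ≈ 497.82)
H + y = -110/2553 + (-464 + 290*√11) = -1184702/2553 + 290*√11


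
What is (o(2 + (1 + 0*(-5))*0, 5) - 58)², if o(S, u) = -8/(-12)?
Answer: 29584/9 ≈ 3287.1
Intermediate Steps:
o(S, u) = ⅔ (o(S, u) = -8*(-1/12) = ⅔)
(o(2 + (1 + 0*(-5))*0, 5) - 58)² = (⅔ - 58)² = (-172/3)² = 29584/9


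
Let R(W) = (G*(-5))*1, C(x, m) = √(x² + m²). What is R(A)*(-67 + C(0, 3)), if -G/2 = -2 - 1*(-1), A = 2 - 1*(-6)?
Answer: 640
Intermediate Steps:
A = 8 (A = 2 + 6 = 8)
G = 2 (G = -2*(-2 - 1*(-1)) = -2*(-2 + 1) = -2*(-1) = 2)
C(x, m) = √(m² + x²)
R(W) = -10 (R(W) = (2*(-5))*1 = -10*1 = -10)
R(A)*(-67 + C(0, 3)) = -10*(-67 + √(3² + 0²)) = -10*(-67 + √(9 + 0)) = -10*(-67 + √9) = -10*(-67 + 3) = -10*(-64) = 640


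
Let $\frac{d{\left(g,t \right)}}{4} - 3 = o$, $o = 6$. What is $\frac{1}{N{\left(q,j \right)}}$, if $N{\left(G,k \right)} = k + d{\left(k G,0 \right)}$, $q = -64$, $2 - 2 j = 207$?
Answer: $- \frac{2}{133} \approx -0.015038$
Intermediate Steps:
$j = - \frac{205}{2}$ ($j = 1 - \frac{207}{2} = - \frac{205}{2} \approx -102.5$)
$d{\left(g,t \right)} = 36$ ($d{\left(g,t \right)} = 12 + 4 \cdot 6 = 12 + 24 = 36$)
$N{\left(G,k \right)} = 36 + k$ ($N{\left(G,k \right)} = k + 36 = 36 + k$)
$\frac{1}{N{\left(q,j \right)}} = \frac{1}{36 - \frac{205}{2}} = \frac{1}{- \frac{133}{2}} = - \frac{2}{133}$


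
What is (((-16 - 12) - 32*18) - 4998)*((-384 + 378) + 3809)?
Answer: -21304406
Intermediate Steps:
(((-16 - 12) - 32*18) - 4998)*((-384 + 378) + 3809) = ((-28 - 576) - 4998)*(-6 + 3809) = (-604 - 4998)*3803 = -5602*3803 = -21304406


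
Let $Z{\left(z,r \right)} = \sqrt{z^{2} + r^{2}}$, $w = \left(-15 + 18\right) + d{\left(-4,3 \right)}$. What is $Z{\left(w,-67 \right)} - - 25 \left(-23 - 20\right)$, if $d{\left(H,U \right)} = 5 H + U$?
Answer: $-1075 + \sqrt{4685} \approx -1006.6$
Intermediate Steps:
$d{\left(H,U \right)} = U + 5 H$
$w = -14$ ($w = \left(-15 + 18\right) + \left(3 + 5 \left(-4\right)\right) = 3 + \left(3 - 20\right) = 3 - 17 = -14$)
$Z{\left(z,r \right)} = \sqrt{r^{2} + z^{2}}$
$Z{\left(w,-67 \right)} - - 25 \left(-23 - 20\right) = \sqrt{\left(-67\right)^{2} + \left(-14\right)^{2}} - - 25 \left(-23 - 20\right) = \sqrt{4489 + 196} - \left(-25\right) \left(-43\right) = \sqrt{4685} - 1075 = -1075 + \sqrt{4685}$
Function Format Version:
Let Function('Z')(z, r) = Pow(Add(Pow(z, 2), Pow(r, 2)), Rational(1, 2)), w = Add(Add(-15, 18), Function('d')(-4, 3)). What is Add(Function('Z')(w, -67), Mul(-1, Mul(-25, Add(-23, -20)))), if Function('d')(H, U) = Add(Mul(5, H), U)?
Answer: Add(-1075, Pow(4685, Rational(1, 2))) ≈ -1006.6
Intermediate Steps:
Function('d')(H, U) = Add(U, Mul(5, H))
w = -14 (w = Add(Add(-15, 18), Add(3, Mul(5, -4))) = Add(3, Add(3, -20)) = Add(3, -17) = -14)
Function('Z')(z, r) = Pow(Add(Pow(r, 2), Pow(z, 2)), Rational(1, 2))
Add(Function('Z')(w, -67), Mul(-1, Mul(-25, Add(-23, -20)))) = Add(Pow(Add(Pow(-67, 2), Pow(-14, 2)), Rational(1, 2)), Mul(-1, Mul(-25, Add(-23, -20)))) = Add(Pow(Add(4489, 196), Rational(1, 2)), Mul(-1, Mul(-25, -43))) = Add(Pow(4685, Rational(1, 2)), Mul(-1, 1075)) = Add(Pow(4685, Rational(1, 2)), -1075) = Add(-1075, Pow(4685, Rational(1, 2)))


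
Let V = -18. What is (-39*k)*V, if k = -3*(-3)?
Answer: 6318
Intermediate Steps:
k = 9
(-39*k)*V = -39*9*(-18) = -351*(-18) = 6318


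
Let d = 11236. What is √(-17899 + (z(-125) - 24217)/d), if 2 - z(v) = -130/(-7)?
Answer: I*√9855732481/742 ≈ 133.8*I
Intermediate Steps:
z(v) = -116/7 (z(v) = 2 - (-130)/(-7) = 2 - (-130)*(-1)/7 = 2 - 1*130/7 = 2 - 130/7 = -116/7)
√(-17899 + (z(-125) - 24217)/d) = √(-17899 + (-116/7 - 24217)/11236) = √(-17899 - 169635/7*1/11236) = √(-17899 - 169635/78652) = √(-1407961783/78652) = I*√9855732481/742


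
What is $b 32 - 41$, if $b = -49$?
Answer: $-1609$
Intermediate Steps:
$b 32 - 41 = \left(-49\right) 32 - 41 = -1568 - 41 = -1609$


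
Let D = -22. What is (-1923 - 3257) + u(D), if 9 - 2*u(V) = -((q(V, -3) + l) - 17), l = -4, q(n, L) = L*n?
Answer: -5153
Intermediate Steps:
u(V) = -6 - 3*V/2 (u(V) = 9/2 - (-1)*((-3*V - 4) - 17)/2 = 9/2 - (-1)*((-4 - 3*V) - 17)/2 = 9/2 - (-1)*(-21 - 3*V)/2 = 9/2 - (21 + 3*V)/2 = 9/2 + (-21/2 - 3*V/2) = -6 - 3*V/2)
(-1923 - 3257) + u(D) = (-1923 - 3257) + (-6 - 3/2*(-22)) = -5180 + (-6 + 33) = -5180 + 27 = -5153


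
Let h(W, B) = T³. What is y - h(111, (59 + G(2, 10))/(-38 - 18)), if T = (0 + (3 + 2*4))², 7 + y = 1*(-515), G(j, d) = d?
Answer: -1772083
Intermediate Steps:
y = -522 (y = -7 + 1*(-515) = -7 - 515 = -522)
T = 121 (T = (0 + (3 + 8))² = (0 + 11)² = 11² = 121)
h(W, B) = 1771561 (h(W, B) = 121³ = 1771561)
y - h(111, (59 + G(2, 10))/(-38 - 18)) = -522 - 1*1771561 = -522 - 1771561 = -1772083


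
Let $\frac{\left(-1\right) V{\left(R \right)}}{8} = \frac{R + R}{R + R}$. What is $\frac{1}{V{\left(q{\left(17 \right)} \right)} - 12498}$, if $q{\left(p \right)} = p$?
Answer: $- \frac{1}{12506} \approx -7.9962 \cdot 10^{-5}$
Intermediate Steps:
$V{\left(R \right)} = -8$ ($V{\left(R \right)} = - 8 \frac{R + R}{R + R} = - 8 \frac{2 R}{2 R} = - 8 \cdot 2 R \frac{1}{2 R} = \left(-8\right) 1 = -8$)
$\frac{1}{V{\left(q{\left(17 \right)} \right)} - 12498} = \frac{1}{-8 - 12498} = \frac{1}{-12506} = - \frac{1}{12506}$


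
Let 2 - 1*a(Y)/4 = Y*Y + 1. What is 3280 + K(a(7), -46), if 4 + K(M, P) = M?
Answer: 3084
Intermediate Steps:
a(Y) = 4 - 4*Y² (a(Y) = 8 - 4*(Y*Y + 1) = 8 - 4*(Y² + 1) = 8 - 4*(1 + Y²) = 8 + (-4 - 4*Y²) = 4 - 4*Y²)
K(M, P) = -4 + M
3280 + K(a(7), -46) = 3280 + (-4 + (4 - 4*7²)) = 3280 + (-4 + (4 - 4*49)) = 3280 + (-4 + (4 - 196)) = 3280 + (-4 - 192) = 3280 - 196 = 3084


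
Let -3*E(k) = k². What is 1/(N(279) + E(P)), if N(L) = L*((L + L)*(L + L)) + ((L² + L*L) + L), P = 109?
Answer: 3/261067670 ≈ 1.1491e-8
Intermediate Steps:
E(k) = -k²/3
N(L) = L + 2*L² + 4*L³ (N(L) = L*((2*L)*(2*L)) + ((L² + L²) + L) = L*(4*L²) + (2*L² + L) = 4*L³ + (L + 2*L²) = L + 2*L² + 4*L³)
1/(N(279) + E(P)) = 1/(279*(1 + 2*279 + 4*279²) - ⅓*109²) = 1/(279*(1 + 558 + 4*77841) - ⅓*11881) = 1/(279*(1 + 558 + 311364) - 11881/3) = 1/(279*311923 - 11881/3) = 1/(87026517 - 11881/3) = 1/(261067670/3) = 3/261067670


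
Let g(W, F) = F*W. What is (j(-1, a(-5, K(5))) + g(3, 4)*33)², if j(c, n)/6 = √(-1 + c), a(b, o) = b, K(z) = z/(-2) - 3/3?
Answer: 156744 + 4752*I*√2 ≈ 1.5674e+5 + 6720.3*I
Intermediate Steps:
K(z) = -1 - z/2 (K(z) = z*(-½) - 3*⅓ = -z/2 - 1 = -1 - z/2)
j(c, n) = 6*√(-1 + c)
(j(-1, a(-5, K(5))) + g(3, 4)*33)² = (6*√(-1 - 1) + (4*3)*33)² = (6*√(-2) + 12*33)² = (6*(I*√2) + 396)² = (6*I*√2 + 396)² = (396 + 6*I*√2)²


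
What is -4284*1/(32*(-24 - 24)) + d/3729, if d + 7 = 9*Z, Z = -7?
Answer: 1322293/477312 ≈ 2.7703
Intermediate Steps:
d = -70 (d = -7 + 9*(-7) = -7 - 63 = -70)
-4284*1/(32*(-24 - 24)) + d/3729 = -4284*1/(32*(-24 - 24)) - 70/3729 = -4284/(32*(-48)) - 70*1/3729 = -4284/(-1536) - 70/3729 = -4284*(-1/1536) - 70/3729 = 357/128 - 70/3729 = 1322293/477312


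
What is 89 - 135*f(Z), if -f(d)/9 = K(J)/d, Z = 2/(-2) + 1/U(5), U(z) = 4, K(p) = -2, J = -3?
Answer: 3329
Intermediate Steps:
Z = -¾ (Z = 2/(-2) + 1/4 = 2*(-½) + 1*(¼) = -1 + ¼ = -¾ ≈ -0.75000)
f(d) = 18/d (f(d) = -(-18)/d = 18/d)
89 - 135*f(Z) = 89 - 2430/(-¾) = 89 - 2430*(-4)/3 = 89 - 135*(-24) = 89 + 3240 = 3329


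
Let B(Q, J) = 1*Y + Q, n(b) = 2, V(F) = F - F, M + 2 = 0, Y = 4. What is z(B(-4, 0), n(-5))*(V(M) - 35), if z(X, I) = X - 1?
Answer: 35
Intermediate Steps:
M = -2 (M = -2 + 0 = -2)
V(F) = 0
B(Q, J) = 4 + Q (B(Q, J) = 1*4 + Q = 4 + Q)
z(X, I) = -1 + X
z(B(-4, 0), n(-5))*(V(M) - 35) = (-1 + (4 - 4))*(0 - 35) = (-1 + 0)*(-35) = -1*(-35) = 35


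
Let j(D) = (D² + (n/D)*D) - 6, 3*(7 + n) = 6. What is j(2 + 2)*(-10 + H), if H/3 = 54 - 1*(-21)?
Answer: 1075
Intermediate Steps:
n = -5 (n = -7 + (⅓)*6 = -7 + 2 = -5)
H = 225 (H = 3*(54 - 1*(-21)) = 3*(54 + 21) = 3*75 = 225)
j(D) = -11 + D² (j(D) = (D² + (-5/D)*D) - 6 = (D² - 5) - 6 = (-5 + D²) - 6 = -11 + D²)
j(2 + 2)*(-10 + H) = (-11 + (2 + 2)²)*(-10 + 225) = (-11 + 4²)*215 = (-11 + 16)*215 = 5*215 = 1075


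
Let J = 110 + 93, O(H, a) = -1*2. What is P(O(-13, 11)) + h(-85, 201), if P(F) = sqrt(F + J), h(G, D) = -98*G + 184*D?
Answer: 45314 + sqrt(201) ≈ 45328.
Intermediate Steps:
O(H, a) = -2
J = 203
P(F) = sqrt(203 + F) (P(F) = sqrt(F + 203) = sqrt(203 + F))
P(O(-13, 11)) + h(-85, 201) = sqrt(203 - 2) + (-98*(-85) + 184*201) = sqrt(201) + (8330 + 36984) = sqrt(201) + 45314 = 45314 + sqrt(201)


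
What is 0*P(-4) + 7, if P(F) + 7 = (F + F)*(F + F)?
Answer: 7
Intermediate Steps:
P(F) = -7 + 4*F² (P(F) = -7 + (F + F)*(F + F) = -7 + (2*F)*(2*F) = -7 + 4*F²)
0*P(-4) + 7 = 0*(-7 + 4*(-4)²) + 7 = 0*(-7 + 4*16) + 7 = 0*(-7 + 64) + 7 = 0*57 + 7 = 0 + 7 = 7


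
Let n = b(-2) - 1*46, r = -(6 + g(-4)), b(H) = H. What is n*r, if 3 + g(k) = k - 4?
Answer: -240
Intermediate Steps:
g(k) = -7 + k (g(k) = -3 + (k - 4) = -3 + (-4 + k) = -7 + k)
r = 5 (r = -(6 + (-7 - 4)) = -(6 - 11) = -1*(-5) = 5)
n = -48 (n = -2 - 1*46 = -2 - 46 = -48)
n*r = -48*5 = -240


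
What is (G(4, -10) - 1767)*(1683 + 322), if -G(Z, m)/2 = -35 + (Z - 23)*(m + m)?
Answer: -4926285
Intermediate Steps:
G(Z, m) = 70 - 4*m*(-23 + Z) (G(Z, m) = -2*(-35 + (Z - 23)*(m + m)) = -2*(-35 + (-23 + Z)*(2*m)) = -2*(-35 + 2*m*(-23 + Z)) = 70 - 4*m*(-23 + Z))
(G(4, -10) - 1767)*(1683 + 322) = ((70 + 92*(-10) - 4*4*(-10)) - 1767)*(1683 + 322) = ((70 - 920 + 160) - 1767)*2005 = (-690 - 1767)*2005 = -2457*2005 = -4926285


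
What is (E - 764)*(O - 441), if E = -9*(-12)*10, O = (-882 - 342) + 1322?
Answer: -108388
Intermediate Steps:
O = 98 (O = -1224 + 1322 = 98)
E = 1080 (E = 108*10 = 1080)
(E - 764)*(O - 441) = (1080 - 764)*(98 - 441) = 316*(-343) = -108388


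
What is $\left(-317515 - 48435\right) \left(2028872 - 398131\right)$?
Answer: $-596769668950$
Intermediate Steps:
$\left(-317515 - 48435\right) \left(2028872 - 398131\right) = \left(-365950\right) 1630741 = -596769668950$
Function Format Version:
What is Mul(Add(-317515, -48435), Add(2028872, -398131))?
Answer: -596769668950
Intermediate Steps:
Mul(Add(-317515, -48435), Add(2028872, -398131)) = Mul(-365950, 1630741) = -596769668950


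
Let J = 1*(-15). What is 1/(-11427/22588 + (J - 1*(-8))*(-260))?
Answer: 22588/41098733 ≈ 0.00054960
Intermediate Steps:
J = -15
1/(-11427/22588 + (J - 1*(-8))*(-260)) = 1/(-11427/22588 + (-15 - 1*(-8))*(-260)) = 1/(-11427*1/22588 + (-15 + 8)*(-260)) = 1/(-11427/22588 - 7*(-260)) = 1/(-11427/22588 + 1820) = 1/(41098733/22588) = 22588/41098733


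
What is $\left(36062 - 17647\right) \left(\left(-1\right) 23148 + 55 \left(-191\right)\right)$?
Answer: $-619719995$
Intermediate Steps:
$\left(36062 - 17647\right) \left(\left(-1\right) 23148 + 55 \left(-191\right)\right) = 18415 \left(-23148 - 10505\right) = 18415 \left(-33653\right) = -619719995$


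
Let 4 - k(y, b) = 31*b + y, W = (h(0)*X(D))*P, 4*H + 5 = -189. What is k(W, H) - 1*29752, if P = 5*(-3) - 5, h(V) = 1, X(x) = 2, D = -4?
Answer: -56409/2 ≈ -28205.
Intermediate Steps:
H = -97/2 (H = -5/4 + (1/4)*(-189) = -5/4 - 189/4 = -97/2 ≈ -48.500)
P = -20 (P = -15 - 5 = -20)
W = -40 (W = (1*2)*(-20) = 2*(-20) = -40)
k(y, b) = 4 - y - 31*b (k(y, b) = 4 - (31*b + y) = 4 - (y + 31*b) = 4 + (-y - 31*b) = 4 - y - 31*b)
k(W, H) - 1*29752 = (4 - 1*(-40) - 31*(-97/2)) - 1*29752 = (4 + 40 + 3007/2) - 29752 = 3095/2 - 29752 = -56409/2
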